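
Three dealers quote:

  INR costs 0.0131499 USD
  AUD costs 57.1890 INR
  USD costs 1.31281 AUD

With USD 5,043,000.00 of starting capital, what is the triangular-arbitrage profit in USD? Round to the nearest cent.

Profitable loop is USD → INR → AUD → USD:
USD 5,043,000.00 ÷ 0.0131499 = INR 383,501,015.22
INR 383,501,015.22 ÷ 57.1890 = AUD 6,705,852.79
AUD 6,705,852.79 ÷ 1.31281 = USD 5,108,014.71
Profit = USD 5,108,014.71 − USD 5,043,000.00

Profit: USD 65,014.71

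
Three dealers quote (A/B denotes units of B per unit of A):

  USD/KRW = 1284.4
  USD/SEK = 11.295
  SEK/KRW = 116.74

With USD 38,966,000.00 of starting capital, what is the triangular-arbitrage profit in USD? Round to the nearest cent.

Profit: USD 1,036,897.88

Profitable loop is USD → SEK → KRW → USD:
USD 38,966,000.00 × 11.295 = SEK 440,120,970.00
SEK 440,120,970.00 × 116.74 = KRW 51,379,722,038
KRW 51,379,722,038 ÷ 1284.4 = USD 40,002,897.88
Profit = USD 40,002,897.88 − USD 38,966,000.00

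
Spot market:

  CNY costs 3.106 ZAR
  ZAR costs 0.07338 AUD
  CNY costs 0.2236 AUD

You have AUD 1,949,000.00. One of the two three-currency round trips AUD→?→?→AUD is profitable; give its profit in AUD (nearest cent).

Profit: AUD 37,640.11

Profitable loop is AUD → CNY → ZAR → AUD:
AUD 1,949,000.00 ÷ 0.2236 = CNY 8,716,457.96
CNY 8,716,457.96 × 3.106 = ZAR 27,073,318.43
ZAR 27,073,318.43 × 0.07338 = AUD 1,986,640.11
Profit = AUD 1,986,640.11 − AUD 1,949,000.00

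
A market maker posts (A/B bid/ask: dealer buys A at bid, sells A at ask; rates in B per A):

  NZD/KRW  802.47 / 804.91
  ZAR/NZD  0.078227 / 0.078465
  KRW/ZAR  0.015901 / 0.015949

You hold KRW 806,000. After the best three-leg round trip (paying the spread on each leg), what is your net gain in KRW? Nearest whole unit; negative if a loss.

Best loop KRW → ZAR → NZD → KRW:
KRW 806,000 × 0.015901 (sell KRW at bid) = ZAR 12,816.21
ZAR 12,816.21 × 0.078227 (sell ZAR at bid) = NZD 1,002.57
NZD 1,002.57 × 802.47 (sell NZD at bid) = KRW 804,535

Net result: KRW -1,465 (no profitable arbitrage after spreads)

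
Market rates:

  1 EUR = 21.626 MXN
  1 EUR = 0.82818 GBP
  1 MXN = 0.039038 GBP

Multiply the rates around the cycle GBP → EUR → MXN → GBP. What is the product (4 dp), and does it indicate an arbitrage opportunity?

Around GBP → EUR → MXN → GBP: 1 ÷ 0.82818 × 21.626 × 0.039038 = 1.019387
Product > 1; profitable direction is GBP → EUR → MXN → GBP.

1.0194 (arbitrage exists)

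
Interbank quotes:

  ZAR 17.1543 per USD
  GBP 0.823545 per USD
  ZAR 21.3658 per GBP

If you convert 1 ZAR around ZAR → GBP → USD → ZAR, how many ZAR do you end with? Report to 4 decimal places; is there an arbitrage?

Around ZAR → GBP → USD → ZAR: 1 ÷ 21.3658 ÷ 0.823545 × 17.1543 = 0.974914
Product < 1; profitable direction is ZAR → USD → GBP → ZAR.

0.9749 (arbitrage exists)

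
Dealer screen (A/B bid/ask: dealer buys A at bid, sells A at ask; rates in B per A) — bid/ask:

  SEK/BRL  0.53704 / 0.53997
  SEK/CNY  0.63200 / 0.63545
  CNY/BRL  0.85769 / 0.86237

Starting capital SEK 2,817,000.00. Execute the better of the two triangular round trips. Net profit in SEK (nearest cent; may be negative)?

Net profit: SEK 10,903.86

Best loop SEK → CNY → BRL → SEK:
SEK 2,817,000.00 × 0.63200 (sell SEK at bid) = CNY 1,780,344.00
CNY 1,780,344.00 × 0.85769 (sell CNY at bid) = BRL 1,526,983.25
BRL 1,526,983.25 ÷ 0.53997 (buy SEK at ask) = SEK 2,827,903.86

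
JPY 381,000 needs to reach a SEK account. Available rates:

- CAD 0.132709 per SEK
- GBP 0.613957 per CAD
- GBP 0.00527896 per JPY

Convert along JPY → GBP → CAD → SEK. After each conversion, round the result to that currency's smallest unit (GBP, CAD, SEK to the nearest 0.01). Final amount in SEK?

JPY 381,000 × 0.00527896 = GBP 2,011.28
GBP 2,011.28 ÷ 0.613957 = CAD 3,275.93
CAD 3,275.93 ÷ 0.132709 = SEK 24,685.06

SEK 24,685.06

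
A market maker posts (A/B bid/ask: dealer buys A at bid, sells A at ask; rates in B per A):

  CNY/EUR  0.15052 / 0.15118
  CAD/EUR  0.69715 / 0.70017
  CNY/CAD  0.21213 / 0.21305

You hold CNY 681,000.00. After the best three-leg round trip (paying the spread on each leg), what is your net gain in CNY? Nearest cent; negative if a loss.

Net profit: CNY 6,157.49

Best loop CNY → EUR → CAD → CNY:
CNY 681,000.00 × 0.15052 (sell CNY at bid) = EUR 102,504.12
EUR 102,504.12 ÷ 0.70017 (buy CAD at ask) = CAD 146,398.90
CAD 146,398.90 ÷ 0.21305 (buy CNY at ask) = CNY 687,157.49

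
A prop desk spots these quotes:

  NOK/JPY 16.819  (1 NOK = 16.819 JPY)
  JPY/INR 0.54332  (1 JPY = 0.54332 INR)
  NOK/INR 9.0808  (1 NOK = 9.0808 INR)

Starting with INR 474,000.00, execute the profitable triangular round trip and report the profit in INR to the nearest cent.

Profitable loop is INR → NOK → JPY → INR:
INR 474,000.00 ÷ 9.0808 = NOK 52,198.04
NOK 52,198.04 × 16.819 = JPY 877,919
JPY 877,919 × 0.54332 = INR 476,990.90
Profit = INR 476,990.90 − INR 474,000.00

Profit: INR 2,990.90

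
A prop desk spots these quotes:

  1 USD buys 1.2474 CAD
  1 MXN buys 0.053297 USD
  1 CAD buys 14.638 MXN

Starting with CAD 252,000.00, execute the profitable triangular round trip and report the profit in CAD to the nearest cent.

Profit: CAD 6,946.65

Profitable loop is CAD → USD → MXN → CAD:
CAD 252,000.00 ÷ 1.2474 = USD 202,020.20
USD 202,020.20 ÷ 0.053297 = MXN 3,790,461.04
MXN 3,790,461.04 ÷ 14.638 = CAD 258,946.65
Profit = CAD 258,946.65 − CAD 252,000.00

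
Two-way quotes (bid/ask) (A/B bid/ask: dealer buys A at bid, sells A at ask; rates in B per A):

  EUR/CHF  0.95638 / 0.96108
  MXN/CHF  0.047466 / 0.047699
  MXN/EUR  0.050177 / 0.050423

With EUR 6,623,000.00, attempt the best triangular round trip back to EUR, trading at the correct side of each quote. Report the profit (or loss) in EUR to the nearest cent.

Net profit: EUR 40,166.39

Best loop EUR → CHF → MXN → EUR:
EUR 6,623,000.00 × 0.95638 (sell EUR at bid) = CHF 6,334,104.74
CHF 6,334,104.74 ÷ 0.047699 (buy MXN at ask) = MXN 132,793,239.69
MXN 132,793,239.69 × 0.050177 (sell MXN at bid) = EUR 6,663,166.39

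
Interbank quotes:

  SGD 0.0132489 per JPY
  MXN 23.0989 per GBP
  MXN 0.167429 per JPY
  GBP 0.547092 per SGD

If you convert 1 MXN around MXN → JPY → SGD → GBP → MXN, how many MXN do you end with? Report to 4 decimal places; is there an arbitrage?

1.0000 (no arbitrage)

Around MXN → JPY → SGD → GBP → MXN: 1 ÷ 0.167429 × 0.0132489 × 0.547092 × 23.0989 = 1.000002
Product ≈ 1 (deviation 0.000%, within rounding noise).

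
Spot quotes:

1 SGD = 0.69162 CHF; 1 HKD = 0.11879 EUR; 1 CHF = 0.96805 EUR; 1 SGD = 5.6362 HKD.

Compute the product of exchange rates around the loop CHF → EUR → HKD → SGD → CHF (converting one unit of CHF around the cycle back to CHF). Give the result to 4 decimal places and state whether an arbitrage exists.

Around CHF → EUR → HKD → SGD → CHF: 1 × 0.96805 ÷ 0.11879 ÷ 5.6362 × 0.69162 = 0.999998
Product ≈ 1 (deviation 0.000%, within rounding noise).

1.0000 (no arbitrage)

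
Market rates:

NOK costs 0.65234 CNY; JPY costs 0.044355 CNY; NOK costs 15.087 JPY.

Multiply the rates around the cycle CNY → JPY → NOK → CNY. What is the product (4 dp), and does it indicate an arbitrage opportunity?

0.9748 (arbitrage exists)

Around CNY → JPY → NOK → CNY: 1 ÷ 0.044355 ÷ 15.087 × 0.65234 = 0.974829
Product < 1; profitable direction is CNY → NOK → JPY → CNY.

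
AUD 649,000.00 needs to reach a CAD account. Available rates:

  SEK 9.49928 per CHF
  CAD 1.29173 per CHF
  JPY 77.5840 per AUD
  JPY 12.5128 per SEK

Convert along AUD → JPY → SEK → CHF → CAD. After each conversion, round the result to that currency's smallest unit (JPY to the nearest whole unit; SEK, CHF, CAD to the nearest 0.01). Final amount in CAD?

CAD 547,196.63

AUD 649,000.00 × 77.5840 = JPY 50,352,016
JPY 50,352,016 ÷ 12.5128 = SEK 4,024,040.66
SEK 4,024,040.66 ÷ 9.49928 = CHF 423,615.33
CHF 423,615.33 × 1.29173 = CAD 547,196.63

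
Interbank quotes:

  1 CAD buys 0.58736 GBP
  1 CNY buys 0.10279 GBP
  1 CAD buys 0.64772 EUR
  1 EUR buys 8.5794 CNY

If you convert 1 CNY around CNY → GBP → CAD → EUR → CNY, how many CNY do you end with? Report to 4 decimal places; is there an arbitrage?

0.9725 (arbitrage exists)

Around CNY → GBP → CAD → EUR → CNY: 1 × 0.10279 ÷ 0.58736 × 0.64772 × 8.5794 = 0.972502
Product < 1; profitable direction is CNY → EUR → CAD → GBP → CNY.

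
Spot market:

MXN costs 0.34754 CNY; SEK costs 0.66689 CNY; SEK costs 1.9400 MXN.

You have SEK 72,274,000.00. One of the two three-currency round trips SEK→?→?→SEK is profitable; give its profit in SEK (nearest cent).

Profit: SEK 795,210.16

Profitable loop is SEK → MXN → CNY → SEK:
SEK 72,274,000.00 × 1.9400 = MXN 140,211,560.00
MXN 140,211,560.00 × 0.34754 = CNY 48,729,125.56
CNY 48,729,125.56 ÷ 0.66689 = SEK 73,069,210.16
Profit = SEK 73,069,210.16 − SEK 72,274,000.00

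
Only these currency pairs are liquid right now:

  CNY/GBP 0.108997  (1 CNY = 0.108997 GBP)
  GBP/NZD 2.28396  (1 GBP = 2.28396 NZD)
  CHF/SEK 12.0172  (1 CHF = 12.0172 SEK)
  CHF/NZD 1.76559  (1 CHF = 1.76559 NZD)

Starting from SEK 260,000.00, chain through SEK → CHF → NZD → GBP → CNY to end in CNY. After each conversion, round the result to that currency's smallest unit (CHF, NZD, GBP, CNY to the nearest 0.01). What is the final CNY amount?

CNY 153,446.52

SEK 260,000.00 ÷ 12.0172 = CHF 21,635.66
CHF 21,635.66 × 1.76559 = NZD 38,199.70
NZD 38,199.70 ÷ 2.28396 = GBP 16,725.21
GBP 16,725.21 ÷ 0.108997 = CNY 153,446.52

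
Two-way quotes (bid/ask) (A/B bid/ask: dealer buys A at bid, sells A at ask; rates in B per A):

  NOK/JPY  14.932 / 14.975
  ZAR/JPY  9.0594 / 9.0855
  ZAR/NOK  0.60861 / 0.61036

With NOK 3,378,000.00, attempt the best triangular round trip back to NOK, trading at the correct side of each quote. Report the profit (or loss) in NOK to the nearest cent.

Best loop NOK → JPY → ZAR → NOK:
NOK 3,378,000.00 × 14.932 (sell NOK at bid) = JPY 50,440,296
JPY 50,440,296 ÷ 9.0855 (buy ZAR at ask) = ZAR 5,551,735.84
ZAR 5,551,735.84 × 0.60861 (sell ZAR at bid) = NOK 3,378,841.95

Net profit: NOK 841.95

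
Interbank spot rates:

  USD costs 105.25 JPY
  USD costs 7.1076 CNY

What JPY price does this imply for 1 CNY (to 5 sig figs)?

1 CNY ÷ 7.1076 = 0.140694 USD
0.140694 USD × 105.25 = 14.8081 JPY

CNY/JPY = 14.808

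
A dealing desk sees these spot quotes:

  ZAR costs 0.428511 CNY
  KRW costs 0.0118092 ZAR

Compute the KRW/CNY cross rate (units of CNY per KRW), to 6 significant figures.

KRW/CNY = 0.00506037

1 KRW × 0.0118092 = 0.0118092 ZAR
0.0118092 ZAR × 0.428511 = 0.00506037 CNY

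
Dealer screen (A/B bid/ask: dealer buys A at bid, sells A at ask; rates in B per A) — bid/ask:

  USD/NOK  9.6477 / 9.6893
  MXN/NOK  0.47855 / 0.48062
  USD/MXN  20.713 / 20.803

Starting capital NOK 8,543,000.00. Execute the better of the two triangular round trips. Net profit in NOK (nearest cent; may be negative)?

Net profit: NOK 196,535.07

Best loop NOK → USD → MXN → NOK:
NOK 8,543,000.00 ÷ 9.6893 (buy USD at ask) = USD 881,694.24
USD 881,694.24 × 20.713 (sell USD at bid) = MXN 18,262,532.79
MXN 18,262,532.79 × 0.47855 (sell MXN at bid) = NOK 8,739,535.07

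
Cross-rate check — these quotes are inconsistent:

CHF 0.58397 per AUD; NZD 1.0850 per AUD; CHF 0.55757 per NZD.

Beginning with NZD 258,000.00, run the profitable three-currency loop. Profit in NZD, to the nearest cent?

Profit: NZD 9,274.98

Profitable loop is NZD → CHF → AUD → NZD:
NZD 258,000.00 × 0.55757 = CHF 143,853.06
CHF 143,853.06 ÷ 0.58397 = AUD 246,336.39
AUD 246,336.39 × 1.0850 = NZD 267,274.98
Profit = NZD 267,274.98 − NZD 258,000.00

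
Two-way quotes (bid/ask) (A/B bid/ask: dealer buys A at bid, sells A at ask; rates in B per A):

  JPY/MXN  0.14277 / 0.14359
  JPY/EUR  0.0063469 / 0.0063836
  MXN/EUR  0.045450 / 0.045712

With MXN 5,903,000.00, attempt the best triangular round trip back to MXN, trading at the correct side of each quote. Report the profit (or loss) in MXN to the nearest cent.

Best loop MXN → EUR → JPY → MXN:
MXN 5,903,000.00 × 0.045450 (sell MXN at bid) = EUR 268,291.35
EUR 268,291.35 ÷ 0.0063836 (buy JPY at ask) = JPY 42,028,221
JPY 42,028,221 × 0.14277 (sell JPY at bid) = MXN 6,000,369.08

Net profit: MXN 97,369.08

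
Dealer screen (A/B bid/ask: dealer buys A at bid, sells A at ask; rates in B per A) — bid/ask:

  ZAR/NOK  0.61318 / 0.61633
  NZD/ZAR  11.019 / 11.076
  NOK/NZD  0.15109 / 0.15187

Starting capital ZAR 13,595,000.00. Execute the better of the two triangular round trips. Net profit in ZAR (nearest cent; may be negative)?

Best loop ZAR → NOK → NZD → ZAR:
ZAR 13,595,000.00 × 0.61318 (sell ZAR at bid) = NOK 8,336,182.10
NOK 8,336,182.10 × 0.15109 (sell NOK at bid) = NZD 1,259,513.75
NZD 1,259,513.75 × 11.019 (sell NZD at bid) = ZAR 13,878,582.05

Net profit: ZAR 283,582.05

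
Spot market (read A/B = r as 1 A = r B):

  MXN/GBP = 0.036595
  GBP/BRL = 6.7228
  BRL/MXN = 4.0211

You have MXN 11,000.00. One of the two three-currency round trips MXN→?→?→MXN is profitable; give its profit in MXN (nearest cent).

Profit: MXN 119.26

Profitable loop is MXN → BRL → GBP → MXN:
MXN 11,000.00 ÷ 4.0211 = BRL 2,735.57
BRL 2,735.57 ÷ 6.7228 = GBP 406.91
GBP 406.91 ÷ 0.036595 = MXN 11,119.26
Profit = MXN 11,119.26 − MXN 11,000.00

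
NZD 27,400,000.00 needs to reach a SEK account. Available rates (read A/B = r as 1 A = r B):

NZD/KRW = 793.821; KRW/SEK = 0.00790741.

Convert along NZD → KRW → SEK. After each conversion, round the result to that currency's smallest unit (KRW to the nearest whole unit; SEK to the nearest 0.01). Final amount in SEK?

SEK 171,991,666.31

NZD 27,400,000.00 × 793.821 = KRW 21,750,695,400
KRW 21,750,695,400 × 0.00790741 = SEK 171,991,666.31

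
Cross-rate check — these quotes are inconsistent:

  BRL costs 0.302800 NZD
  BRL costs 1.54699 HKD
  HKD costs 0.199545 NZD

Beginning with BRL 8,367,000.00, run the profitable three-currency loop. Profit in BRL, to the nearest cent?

Profit: BRL 162,866.90

Profitable loop is BRL → HKD → NZD → BRL:
BRL 8,367,000.00 × 1.54699 = HKD 12,943,665.33
HKD 12,943,665.33 × 0.199545 = NZD 2,582,843.70
NZD 2,582,843.70 ÷ 0.302800 = BRL 8,529,866.90
Profit = BRL 8,529,866.90 − BRL 8,367,000.00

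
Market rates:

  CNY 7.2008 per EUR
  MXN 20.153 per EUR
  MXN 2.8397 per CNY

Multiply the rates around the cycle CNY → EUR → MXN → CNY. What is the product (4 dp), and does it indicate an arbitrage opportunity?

Around CNY → EUR → MXN → CNY: 1 ÷ 7.2008 × 20.153 ÷ 2.8397 = 0.985568
Product < 1; profitable direction is CNY → MXN → EUR → CNY.

0.9856 (arbitrage exists)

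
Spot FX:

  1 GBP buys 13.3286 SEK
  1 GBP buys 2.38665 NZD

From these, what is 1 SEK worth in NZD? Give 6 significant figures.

1 SEK ÷ 13.3286 = 0.0750266 GBP
0.0750266 GBP × 2.38665 = 0.179062 NZD

SEK/NZD = 0.179062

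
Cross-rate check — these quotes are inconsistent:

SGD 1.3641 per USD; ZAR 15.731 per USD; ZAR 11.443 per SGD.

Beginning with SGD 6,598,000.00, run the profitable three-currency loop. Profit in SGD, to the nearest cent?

Profit: SGD 51,401.17

Profitable loop is SGD → USD → ZAR → SGD:
SGD 6,598,000.00 ÷ 1.3641 = USD 4,836,888.79
USD 4,836,888.79 × 15.731 = ZAR 76,089,097.57
ZAR 76,089,097.57 ÷ 11.443 = SGD 6,649,401.17
Profit = SGD 6,649,401.17 − SGD 6,598,000.00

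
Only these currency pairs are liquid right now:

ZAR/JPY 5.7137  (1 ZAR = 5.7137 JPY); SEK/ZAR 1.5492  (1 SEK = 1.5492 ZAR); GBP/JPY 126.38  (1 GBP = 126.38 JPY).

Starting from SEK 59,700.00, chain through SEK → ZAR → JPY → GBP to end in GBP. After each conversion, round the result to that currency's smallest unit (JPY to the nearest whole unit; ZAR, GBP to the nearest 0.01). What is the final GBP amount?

GBP 4,181.39

SEK 59,700.00 × 1.5492 = ZAR 92,487.24
ZAR 92,487.24 × 5.7137 = JPY 528,444
JPY 528,444 ÷ 126.38 = GBP 4,181.39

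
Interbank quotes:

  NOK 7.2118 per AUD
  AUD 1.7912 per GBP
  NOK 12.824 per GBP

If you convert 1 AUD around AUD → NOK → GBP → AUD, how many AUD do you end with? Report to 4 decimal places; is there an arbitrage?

Around AUD → NOK → GBP → AUD: 1 × 7.2118 ÷ 12.824 × 1.7912 = 1.007313
Product > 1; profitable direction is AUD → NOK → GBP → AUD.

1.0073 (arbitrage exists)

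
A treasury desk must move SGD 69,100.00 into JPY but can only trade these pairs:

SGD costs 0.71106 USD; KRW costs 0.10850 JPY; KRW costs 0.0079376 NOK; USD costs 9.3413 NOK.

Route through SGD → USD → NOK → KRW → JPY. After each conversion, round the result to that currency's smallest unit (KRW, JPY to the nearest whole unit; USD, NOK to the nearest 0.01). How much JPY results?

SGD 69,100.00 × 0.71106 = USD 49,134.25
USD 49,134.25 × 9.3413 = NOK 458,977.77
NOK 458,977.77 ÷ 0.0079376 = KRW 57,823,243
KRW 57,823,243 × 0.10850 = JPY 6,273,822

JPY 6,273,822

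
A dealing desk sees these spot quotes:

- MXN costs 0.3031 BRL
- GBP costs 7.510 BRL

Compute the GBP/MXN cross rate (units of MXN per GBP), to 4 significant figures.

GBP/MXN = 24.78

1 GBP × 7.510 = 7.51 BRL
7.51 BRL ÷ 0.3031 = 24.7773 MXN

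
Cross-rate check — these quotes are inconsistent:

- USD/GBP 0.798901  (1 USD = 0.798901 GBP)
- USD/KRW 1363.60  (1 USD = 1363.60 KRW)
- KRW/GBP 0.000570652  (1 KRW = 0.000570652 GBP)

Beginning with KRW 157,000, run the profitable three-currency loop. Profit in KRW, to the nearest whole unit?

Profit: KRW 4,189

Profitable loop is KRW → USD → GBP → KRW:
KRW 157,000 ÷ 1363.60 = USD 115.14
USD 115.14 × 0.798901 = GBP 91.98
GBP 91.98 ÷ 0.000570652 = KRW 161,189
Profit = KRW 161,189 − KRW 157,000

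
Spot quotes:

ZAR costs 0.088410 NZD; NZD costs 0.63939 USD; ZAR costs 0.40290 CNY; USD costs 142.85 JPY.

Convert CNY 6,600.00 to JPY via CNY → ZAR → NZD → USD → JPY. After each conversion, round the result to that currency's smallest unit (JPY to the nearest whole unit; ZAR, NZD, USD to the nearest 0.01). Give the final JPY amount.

CNY 6,600.00 ÷ 0.40290 = ZAR 16,381.24
ZAR 16,381.24 × 0.088410 = NZD 1,448.27
NZD 1,448.27 × 0.63939 = USD 926.01
USD 926.01 × 142.85 = JPY 132,281

JPY 132,281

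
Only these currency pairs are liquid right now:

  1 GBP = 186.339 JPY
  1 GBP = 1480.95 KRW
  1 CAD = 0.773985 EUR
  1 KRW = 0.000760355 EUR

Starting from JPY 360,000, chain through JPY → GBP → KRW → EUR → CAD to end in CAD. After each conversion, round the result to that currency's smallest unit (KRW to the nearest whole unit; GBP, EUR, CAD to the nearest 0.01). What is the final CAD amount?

CAD 2,810.75

JPY 360,000 ÷ 186.339 = GBP 1,931.96
GBP 1,931.96 × 1480.95 = KRW 2,861,136
KRW 2,861,136 × 0.000760355 = EUR 2,175.48
EUR 2,175.48 ÷ 0.773985 = CAD 2,810.75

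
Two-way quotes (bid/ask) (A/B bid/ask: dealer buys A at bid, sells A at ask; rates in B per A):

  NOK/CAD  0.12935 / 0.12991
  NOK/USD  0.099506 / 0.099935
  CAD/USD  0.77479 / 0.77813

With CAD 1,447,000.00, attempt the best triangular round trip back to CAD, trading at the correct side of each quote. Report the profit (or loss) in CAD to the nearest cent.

Net profit: CAD 4,113.41

Best loop CAD → USD → NOK → CAD:
CAD 1,447,000.00 × 0.77479 (sell CAD at bid) = USD 1,121,121.13
USD 1,121,121.13 ÷ 0.099935 (buy NOK at ask) = NOK 11,218,503.33
NOK 11,218,503.33 × 0.12935 (sell NOK at bid) = CAD 1,451,113.41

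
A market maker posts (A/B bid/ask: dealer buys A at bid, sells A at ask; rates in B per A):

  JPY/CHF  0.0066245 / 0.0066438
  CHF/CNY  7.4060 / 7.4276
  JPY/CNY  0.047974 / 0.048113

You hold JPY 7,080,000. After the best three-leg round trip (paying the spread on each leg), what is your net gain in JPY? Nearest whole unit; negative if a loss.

Best loop JPY → CHF → CNY → JPY:
JPY 7,080,000 × 0.0066245 (sell JPY at bid) = CHF 46,901.46
CHF 46,901.46 × 7.4060 (sell CHF at bid) = CNY 347,352.21
CNY 347,352.21 ÷ 0.048113 (buy JPY at ask) = JPY 7,219,509

Net profit: JPY 139,509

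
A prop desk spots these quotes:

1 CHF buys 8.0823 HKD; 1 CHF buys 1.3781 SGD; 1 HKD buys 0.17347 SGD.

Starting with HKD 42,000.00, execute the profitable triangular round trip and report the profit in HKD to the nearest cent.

Profit: HKD 729.51

Profitable loop is HKD → SGD → CHF → HKD:
HKD 42,000.00 × 0.17347 = SGD 7,285.74
SGD 7,285.74 ÷ 1.3781 = CHF 5,286.80
CHF 5,286.80 × 8.0823 = HKD 42,729.51
Profit = HKD 42,729.51 − HKD 42,000.00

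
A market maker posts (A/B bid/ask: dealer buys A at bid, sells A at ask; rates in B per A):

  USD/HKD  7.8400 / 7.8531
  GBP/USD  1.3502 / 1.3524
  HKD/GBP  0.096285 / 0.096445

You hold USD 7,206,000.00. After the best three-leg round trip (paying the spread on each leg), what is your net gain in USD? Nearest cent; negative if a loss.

Net profit: USD 138,581.58

Best loop USD → HKD → GBP → USD:
USD 7,206,000.00 × 7.8400 (sell USD at bid) = HKD 56,495,040.00
HKD 56,495,040.00 × 0.096285 (sell HKD at bid) = GBP 5,439,624.93
GBP 5,439,624.93 × 1.3502 (sell GBP at bid) = USD 7,344,581.58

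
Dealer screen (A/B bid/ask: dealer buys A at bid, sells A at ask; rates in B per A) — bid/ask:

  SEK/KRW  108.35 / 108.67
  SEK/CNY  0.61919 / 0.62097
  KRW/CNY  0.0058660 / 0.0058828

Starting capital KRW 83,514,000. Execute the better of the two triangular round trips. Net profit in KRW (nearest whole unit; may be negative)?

Net profit: KRW 1,965,041

Best loop KRW → CNY → SEK → KRW:
KRW 83,514,000 × 0.0058660 (sell KRW at bid) = CNY 489,893.12
CNY 489,893.12 ÷ 0.62097 (buy SEK at ask) = SEK 788,915.93
SEK 788,915.93 × 108.35 (sell SEK at bid) = KRW 85,479,041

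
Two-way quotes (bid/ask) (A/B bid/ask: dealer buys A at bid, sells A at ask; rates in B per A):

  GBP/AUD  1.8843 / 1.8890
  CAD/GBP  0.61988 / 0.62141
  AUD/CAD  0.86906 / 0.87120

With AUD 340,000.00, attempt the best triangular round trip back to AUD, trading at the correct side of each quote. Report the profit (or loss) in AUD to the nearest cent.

Net profit: AUD 5,132.89

Best loop AUD → CAD → GBP → AUD:
AUD 340,000.00 × 0.86906 (sell AUD at bid) = CAD 295,480.40
CAD 295,480.40 × 0.61988 (sell CAD at bid) = GBP 183,162.39
GBP 183,162.39 × 1.8843 (sell GBP at bid) = AUD 345,132.89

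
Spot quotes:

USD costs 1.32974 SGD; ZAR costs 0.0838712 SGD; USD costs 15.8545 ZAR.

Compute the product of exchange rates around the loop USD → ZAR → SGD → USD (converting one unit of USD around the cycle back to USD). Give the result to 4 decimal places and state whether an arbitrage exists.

Around USD → ZAR → SGD → USD: 1 × 15.8545 × 0.0838712 ÷ 1.32974 = 0.999997
Product ≈ 1 (deviation 0.000%, within rounding noise).

1.0000 (no arbitrage)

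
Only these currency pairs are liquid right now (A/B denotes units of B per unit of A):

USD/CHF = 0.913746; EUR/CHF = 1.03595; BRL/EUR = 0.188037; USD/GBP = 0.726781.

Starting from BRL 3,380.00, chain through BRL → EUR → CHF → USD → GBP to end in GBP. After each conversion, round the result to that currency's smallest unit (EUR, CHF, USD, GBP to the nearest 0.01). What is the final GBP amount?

BRL 3,380.00 × 0.188037 = EUR 635.57
EUR 635.57 × 1.03595 = CHF 658.42
CHF 658.42 ÷ 0.913746 = USD 720.57
USD 720.57 × 0.726781 = GBP 523.70

GBP 523.70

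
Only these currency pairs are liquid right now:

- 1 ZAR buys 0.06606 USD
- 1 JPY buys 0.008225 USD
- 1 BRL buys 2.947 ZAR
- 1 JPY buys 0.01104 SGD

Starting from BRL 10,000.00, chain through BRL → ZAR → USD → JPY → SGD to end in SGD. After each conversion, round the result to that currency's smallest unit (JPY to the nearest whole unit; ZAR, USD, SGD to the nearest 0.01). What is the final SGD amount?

BRL 10,000.00 × 2.947 = ZAR 29,470.00
ZAR 29,470.00 × 0.06606 = USD 1,946.79
USD 1,946.79 ÷ 0.008225 = JPY 236,692
JPY 236,692 × 0.01104 = SGD 2,613.08

SGD 2,613.08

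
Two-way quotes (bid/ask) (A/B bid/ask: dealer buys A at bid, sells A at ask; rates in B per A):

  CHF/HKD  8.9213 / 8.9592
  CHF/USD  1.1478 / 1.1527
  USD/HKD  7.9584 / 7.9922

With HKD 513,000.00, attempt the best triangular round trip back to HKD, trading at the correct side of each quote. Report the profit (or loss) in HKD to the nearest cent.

Net profit: HKD 10,046.28

Best loop HKD → CHF → USD → HKD:
HKD 513,000.00 ÷ 8.9592 (buy CHF at ask) = CHF 57,259.58
CHF 57,259.58 × 1.1478 (sell CHF at bid) = USD 65,722.54
USD 65,722.54 × 7.9584 (sell USD at bid) = HKD 523,046.28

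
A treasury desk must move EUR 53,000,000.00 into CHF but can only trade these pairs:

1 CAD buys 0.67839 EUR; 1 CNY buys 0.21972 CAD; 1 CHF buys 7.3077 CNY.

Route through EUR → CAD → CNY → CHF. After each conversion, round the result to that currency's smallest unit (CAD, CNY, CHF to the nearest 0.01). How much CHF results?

EUR 53,000,000.00 ÷ 0.67839 = CAD 78,126,151.62
CAD 78,126,151.62 ÷ 0.21972 = CNY 355,571,416.44
CNY 355,571,416.44 ÷ 7.3077 = CHF 48,657,089.98

CHF 48,657,089.98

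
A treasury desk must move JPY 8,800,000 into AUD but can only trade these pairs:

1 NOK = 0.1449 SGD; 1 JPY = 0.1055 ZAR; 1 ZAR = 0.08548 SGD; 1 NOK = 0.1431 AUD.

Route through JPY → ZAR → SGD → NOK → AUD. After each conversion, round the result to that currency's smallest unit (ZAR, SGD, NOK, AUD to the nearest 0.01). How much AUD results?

AUD 78,373.80

JPY 8,800,000 × 0.1055 = ZAR 928,400.00
ZAR 928,400.00 × 0.08548 = SGD 79,359.63
SGD 79,359.63 ÷ 0.1449 = NOK 547,685.51
NOK 547,685.51 × 0.1431 = AUD 78,373.80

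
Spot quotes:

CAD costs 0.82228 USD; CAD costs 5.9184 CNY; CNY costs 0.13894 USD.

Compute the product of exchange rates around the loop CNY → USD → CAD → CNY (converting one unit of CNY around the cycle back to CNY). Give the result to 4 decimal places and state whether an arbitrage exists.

Around CNY → USD → CAD → CNY: 1 × 0.13894 ÷ 0.82228 × 5.9184 = 1.000027
Product ≈ 1 (deviation 0.003%, within rounding noise).

1.0000 (no arbitrage)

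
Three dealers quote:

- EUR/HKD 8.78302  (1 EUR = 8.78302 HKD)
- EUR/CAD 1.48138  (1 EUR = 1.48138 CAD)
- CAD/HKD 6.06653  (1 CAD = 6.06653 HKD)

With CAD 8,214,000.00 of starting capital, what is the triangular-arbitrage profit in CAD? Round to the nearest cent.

Profitable loop is CAD → HKD → EUR → CAD:
CAD 8,214,000.00 × 6.06653 = HKD 49,830,477.42
HKD 49,830,477.42 ÷ 8.78302 = EUR 5,673,501.53
EUR 5,673,501.53 × 1.48138 = CAD 8,404,611.70
Profit = CAD 8,404,611.70 − CAD 8,214,000.00

Profit: CAD 190,611.70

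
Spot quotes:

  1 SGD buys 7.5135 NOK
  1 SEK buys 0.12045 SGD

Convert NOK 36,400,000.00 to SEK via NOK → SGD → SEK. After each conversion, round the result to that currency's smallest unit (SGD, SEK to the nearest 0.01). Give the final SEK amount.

SEK 40,220,946.70

NOK 36,400,000.00 ÷ 7.5135 = SGD 4,844,613.03
SGD 4,844,613.03 ÷ 0.12045 = SEK 40,220,946.70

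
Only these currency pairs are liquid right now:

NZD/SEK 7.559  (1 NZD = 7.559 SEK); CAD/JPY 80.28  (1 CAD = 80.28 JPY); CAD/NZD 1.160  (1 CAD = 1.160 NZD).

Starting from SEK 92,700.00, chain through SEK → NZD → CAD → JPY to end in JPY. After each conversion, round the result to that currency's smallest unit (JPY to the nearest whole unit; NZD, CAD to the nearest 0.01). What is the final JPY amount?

SEK 92,700.00 ÷ 7.559 = NZD 12,263.53
NZD 12,263.53 ÷ 1.160 = CAD 10,572.01
CAD 10,572.01 × 80.28 = JPY 848,721

JPY 848,721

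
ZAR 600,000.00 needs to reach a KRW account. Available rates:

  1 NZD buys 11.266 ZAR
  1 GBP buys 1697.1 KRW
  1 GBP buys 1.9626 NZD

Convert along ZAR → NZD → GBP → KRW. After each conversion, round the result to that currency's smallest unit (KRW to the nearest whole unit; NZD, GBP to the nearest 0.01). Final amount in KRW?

KRW 46,052,913

ZAR 600,000.00 ÷ 11.266 = NZD 53,257.59
NZD 53,257.59 ÷ 1.9626 = GBP 27,136.24
GBP 27,136.24 × 1697.1 = KRW 46,052,913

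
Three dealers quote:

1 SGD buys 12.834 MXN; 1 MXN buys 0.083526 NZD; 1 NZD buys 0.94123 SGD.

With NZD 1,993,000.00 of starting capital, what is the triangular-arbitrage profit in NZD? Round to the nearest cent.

Profit: NZD 17,882.89

Profitable loop is NZD → SGD → MXN → NZD:
NZD 1,993,000.00 × 0.94123 = SGD 1,875,871.39
SGD 1,875,871.39 × 12.834 = MXN 24,074,933.42
MXN 24,074,933.42 × 0.083526 = NZD 2,010,882.89
Profit = NZD 2,010,882.89 − NZD 1,993,000.00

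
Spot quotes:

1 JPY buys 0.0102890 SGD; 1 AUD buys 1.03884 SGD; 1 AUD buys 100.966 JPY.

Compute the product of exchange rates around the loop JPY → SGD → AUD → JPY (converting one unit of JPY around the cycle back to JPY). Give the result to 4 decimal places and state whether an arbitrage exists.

Around JPY → SGD → AUD → JPY: 1 × 0.0102890 ÷ 1.03884 × 100.966 = 0.999999
Product ≈ 1 (deviation 0.000%, within rounding noise).

1.0000 (no arbitrage)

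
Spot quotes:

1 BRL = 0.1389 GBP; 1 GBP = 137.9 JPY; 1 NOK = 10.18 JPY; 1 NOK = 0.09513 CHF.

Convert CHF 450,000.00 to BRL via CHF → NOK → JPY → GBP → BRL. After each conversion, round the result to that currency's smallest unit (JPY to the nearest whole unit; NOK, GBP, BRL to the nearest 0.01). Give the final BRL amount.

CHF 450,000.00 ÷ 0.09513 = NOK 4,730,368.97
NOK 4,730,368.97 × 10.18 = JPY 48,155,156
JPY 48,155,156 ÷ 137.9 = GBP 349,203.45
GBP 349,203.45 ÷ 0.1389 = BRL 2,514,063.71

BRL 2,514,063.71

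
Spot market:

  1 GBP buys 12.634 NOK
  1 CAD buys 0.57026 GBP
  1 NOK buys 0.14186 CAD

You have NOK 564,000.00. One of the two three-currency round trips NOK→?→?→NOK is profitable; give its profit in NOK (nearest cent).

Profitable loop is NOK → CAD → GBP → NOK:
NOK 564,000.00 × 0.14186 = CAD 80,009.04
CAD 80,009.04 × 0.57026 = GBP 45,625.96
GBP 45,625.96 × 12.634 = NOK 576,438.32
Profit = NOK 576,438.32 − NOK 564,000.00

Profit: NOK 12,438.32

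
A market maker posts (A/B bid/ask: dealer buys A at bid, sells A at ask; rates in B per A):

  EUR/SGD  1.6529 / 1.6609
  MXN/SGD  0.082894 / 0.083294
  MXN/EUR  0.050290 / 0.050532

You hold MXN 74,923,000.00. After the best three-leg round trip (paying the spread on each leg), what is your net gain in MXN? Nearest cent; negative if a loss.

Net result: MXN -152,608.37 (no profitable arbitrage after spreads)

Best loop MXN → EUR → SGD → MXN:
MXN 74,923,000.00 × 0.050290 (sell MXN at bid) = EUR 3,767,877.67
EUR 3,767,877.67 × 1.6529 (sell EUR at bid) = SGD 6,227,925.00
SGD 6,227,925.00 ÷ 0.083294 (buy MXN at ask) = MXN 74,770,391.63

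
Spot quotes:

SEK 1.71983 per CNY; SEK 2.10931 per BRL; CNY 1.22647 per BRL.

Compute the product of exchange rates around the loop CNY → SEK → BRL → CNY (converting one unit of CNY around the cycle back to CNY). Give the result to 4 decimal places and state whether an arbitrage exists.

1.0000 (no arbitrage)

Around CNY → SEK → BRL → CNY: 1 × 1.71983 ÷ 2.10931 × 1.22647 = 1.000005
Product ≈ 1 (deviation 0.000%, within rounding noise).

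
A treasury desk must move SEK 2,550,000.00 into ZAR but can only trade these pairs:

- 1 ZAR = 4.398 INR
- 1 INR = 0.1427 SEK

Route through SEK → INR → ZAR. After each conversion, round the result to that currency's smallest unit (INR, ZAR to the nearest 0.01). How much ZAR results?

SEK 2,550,000.00 ÷ 0.1427 = INR 17,869,656.62
INR 17,869,656.62 ÷ 4.398 = ZAR 4,063,132.47

ZAR 4,063,132.47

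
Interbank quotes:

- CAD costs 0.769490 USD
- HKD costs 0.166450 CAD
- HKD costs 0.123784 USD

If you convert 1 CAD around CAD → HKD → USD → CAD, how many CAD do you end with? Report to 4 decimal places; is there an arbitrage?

0.9664 (arbitrage exists)

Around CAD → HKD → USD → CAD: 1 ÷ 0.166450 × 0.123784 ÷ 0.769490 = 0.966446
Product < 1; profitable direction is CAD → USD → HKD → CAD.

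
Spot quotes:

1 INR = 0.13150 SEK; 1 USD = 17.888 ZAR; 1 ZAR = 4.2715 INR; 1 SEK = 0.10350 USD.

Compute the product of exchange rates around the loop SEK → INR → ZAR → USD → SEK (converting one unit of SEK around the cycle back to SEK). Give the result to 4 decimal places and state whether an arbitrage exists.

Around SEK → INR → ZAR → USD → SEK: 1 ÷ 0.13150 ÷ 4.2715 ÷ 17.888 ÷ 0.10350 = 0.961594
Product < 1; profitable direction is SEK → USD → ZAR → INR → SEK.

0.9616 (arbitrage exists)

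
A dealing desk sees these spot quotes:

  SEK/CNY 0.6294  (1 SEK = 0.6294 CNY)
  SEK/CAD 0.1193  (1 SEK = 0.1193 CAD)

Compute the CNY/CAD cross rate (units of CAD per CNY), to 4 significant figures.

CNY/CAD = 0.1895

1 CNY ÷ 0.6294 = 1.58881 SEK
1.58881 SEK × 0.1193 = 0.189546 CAD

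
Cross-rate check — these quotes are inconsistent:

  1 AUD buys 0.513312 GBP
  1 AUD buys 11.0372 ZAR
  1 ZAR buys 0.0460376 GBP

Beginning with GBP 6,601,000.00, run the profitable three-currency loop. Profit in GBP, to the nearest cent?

Profit: GBP 67,368.06

Profitable loop is GBP → ZAR → AUD → GBP:
GBP 6,601,000.00 ÷ 0.0460376 = ZAR 143,382,800.15
ZAR 143,382,800.15 ÷ 11.0372 = AUD 12,990,867.26
AUD 12,990,867.26 × 0.513312 = GBP 6,668,368.06
Profit = GBP 6,668,368.06 − GBP 6,601,000.00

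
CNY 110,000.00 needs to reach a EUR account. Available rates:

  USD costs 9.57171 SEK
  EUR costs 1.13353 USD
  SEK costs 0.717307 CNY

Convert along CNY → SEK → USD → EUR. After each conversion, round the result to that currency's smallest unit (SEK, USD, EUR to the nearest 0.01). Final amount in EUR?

CNY 110,000.00 ÷ 0.717307 = SEK 153,351.35
SEK 153,351.35 ÷ 9.57171 = USD 16,021.31
USD 16,021.31 ÷ 1.13353 = EUR 14,134.00

EUR 14,134.00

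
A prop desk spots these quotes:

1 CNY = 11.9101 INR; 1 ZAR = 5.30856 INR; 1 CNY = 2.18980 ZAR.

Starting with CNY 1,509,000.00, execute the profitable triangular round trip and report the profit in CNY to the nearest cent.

Profitable loop is CNY → INR → ZAR → CNY:
CNY 1,509,000.00 × 11.9101 = INR 17,972,340.90
INR 17,972,340.90 ÷ 5.30856 = ZAR 3,385,539.75
ZAR 3,385,539.75 ÷ 2.18980 = CNY 1,546,049.75
Profit = CNY 1,546,049.75 − CNY 1,509,000.00

Profit: CNY 37,049.75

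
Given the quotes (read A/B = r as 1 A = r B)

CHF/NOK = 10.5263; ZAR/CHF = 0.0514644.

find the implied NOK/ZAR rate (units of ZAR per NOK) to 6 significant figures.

1 NOK ÷ 10.5263 = 0.0950001 CHF
0.0950001 CHF ÷ 0.0514644 = 1.84594 ZAR

NOK/ZAR = 1.84594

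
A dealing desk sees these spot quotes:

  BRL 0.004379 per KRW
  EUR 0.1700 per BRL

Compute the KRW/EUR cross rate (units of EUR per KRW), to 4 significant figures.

1 KRW × 0.004379 = 0.004379 BRL
0.004379 BRL × 0.1700 = 0.00074443 EUR

KRW/EUR = 0.0007444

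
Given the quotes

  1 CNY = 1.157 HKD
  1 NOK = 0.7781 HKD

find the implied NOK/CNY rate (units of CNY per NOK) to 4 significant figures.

NOK/CNY = 0.6725

1 NOK × 0.7781 = 0.7781 HKD
0.7781 HKD ÷ 1.157 = 0.672515 CNY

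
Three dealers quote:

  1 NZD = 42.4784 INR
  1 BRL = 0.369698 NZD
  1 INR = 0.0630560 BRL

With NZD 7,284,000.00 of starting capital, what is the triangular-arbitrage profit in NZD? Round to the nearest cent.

Profit: NZD 71,772.15

Profitable loop is NZD → BRL → INR → NZD:
NZD 7,284,000.00 ÷ 0.369698 = BRL 19,702,568.04
BRL 19,702,568.04 ÷ 0.0630560 = INR 312,461,431.78
INR 312,461,431.78 ÷ 42.4784 = NZD 7,355,772.15
Profit = NZD 7,355,772.15 − NZD 7,284,000.00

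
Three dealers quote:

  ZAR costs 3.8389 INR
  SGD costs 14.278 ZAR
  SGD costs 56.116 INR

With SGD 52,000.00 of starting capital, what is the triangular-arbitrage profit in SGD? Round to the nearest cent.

Profitable loop is SGD → INR → ZAR → SGD:
SGD 52,000.00 × 56.116 = INR 2,918,032.00
INR 2,918,032.00 ÷ 3.8389 = ZAR 760,121.91
ZAR 760,121.91 ÷ 14.278 = SGD 53,237.28
Profit = SGD 53,237.28 − SGD 52,000.00

Profit: SGD 1,237.28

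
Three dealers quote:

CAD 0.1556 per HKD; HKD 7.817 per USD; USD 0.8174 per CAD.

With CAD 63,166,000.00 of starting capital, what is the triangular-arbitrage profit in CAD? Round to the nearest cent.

Profit: CAD 366,952.45

Profitable loop is CAD → HKD → USD → CAD:
CAD 63,166,000.00 ÷ 0.1556 = HKD 405,951,156.81
HKD 405,951,156.81 ÷ 7.817 = USD 51,931,835.33
USD 51,931,835.33 ÷ 0.8174 = CAD 63,532,952.45
Profit = CAD 63,532,952.45 − CAD 63,166,000.00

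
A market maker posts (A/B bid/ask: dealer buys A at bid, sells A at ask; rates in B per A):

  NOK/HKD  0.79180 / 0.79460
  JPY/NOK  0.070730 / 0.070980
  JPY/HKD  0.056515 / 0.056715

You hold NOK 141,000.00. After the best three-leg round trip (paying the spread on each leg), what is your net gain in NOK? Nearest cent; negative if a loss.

Net profit: NOK 285.73

Best loop NOK → JPY → HKD → NOK:
NOK 141,000.00 ÷ 0.070980 (buy JPY at ask) = JPY 1,986,475
JPY 1,986,475 × 0.056515 (sell JPY at bid) = HKD 112,265.64
HKD 112,265.64 ÷ 0.79460 (buy NOK at ask) = NOK 141,285.73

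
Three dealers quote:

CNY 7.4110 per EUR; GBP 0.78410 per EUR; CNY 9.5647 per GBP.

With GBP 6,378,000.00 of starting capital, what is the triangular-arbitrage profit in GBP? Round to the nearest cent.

Profit: GBP 76,320.22

Profitable loop is GBP → CNY → EUR → GBP:
GBP 6,378,000.00 × 9.5647 = CNY 61,003,656.60
CNY 61,003,656.60 ÷ 7.4110 = EUR 8,231,501.36
EUR 8,231,501.36 × 0.78410 = GBP 6,454,320.22
Profit = GBP 6,454,320.22 − GBP 6,378,000.00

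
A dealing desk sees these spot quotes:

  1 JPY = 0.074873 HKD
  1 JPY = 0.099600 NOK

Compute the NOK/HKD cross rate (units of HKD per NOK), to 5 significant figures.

1 NOK ÷ 0.099600 = 10.0402 JPY
10.0402 JPY × 0.074873 = 0.751737 HKD

NOK/HKD = 0.75174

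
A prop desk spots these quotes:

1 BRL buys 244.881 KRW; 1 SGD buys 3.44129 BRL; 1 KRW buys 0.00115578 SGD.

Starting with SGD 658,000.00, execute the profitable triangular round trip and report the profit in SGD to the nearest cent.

Profit: SGD 17,576.22

Profitable loop is SGD → KRW → BRL → SGD:
SGD 658,000.00 ÷ 0.00115578 = KRW 569,312,499
KRW 569,312,499 ÷ 244.881 = BRL 2,324,853.70
BRL 2,324,853.70 ÷ 3.44129 = SGD 675,576.22
Profit = SGD 675,576.22 − SGD 658,000.00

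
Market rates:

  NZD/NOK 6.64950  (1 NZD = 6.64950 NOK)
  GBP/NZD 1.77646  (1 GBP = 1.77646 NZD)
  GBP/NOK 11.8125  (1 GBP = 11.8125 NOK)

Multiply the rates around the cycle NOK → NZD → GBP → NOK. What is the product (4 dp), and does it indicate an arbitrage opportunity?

Around NOK → NZD → GBP → NOK: 1 ÷ 6.64950 ÷ 1.77646 × 11.8125 = 0.999994
Product ≈ 1 (deviation 0.001%, within rounding noise).

1.0000 (no arbitrage)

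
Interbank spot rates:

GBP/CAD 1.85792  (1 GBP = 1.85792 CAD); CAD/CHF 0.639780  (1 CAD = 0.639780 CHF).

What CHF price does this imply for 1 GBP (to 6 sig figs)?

1 GBP × 1.85792 = 1.85792 CAD
1.85792 CAD × 0.639780 = 1.18866 CHF

GBP/CHF = 1.18866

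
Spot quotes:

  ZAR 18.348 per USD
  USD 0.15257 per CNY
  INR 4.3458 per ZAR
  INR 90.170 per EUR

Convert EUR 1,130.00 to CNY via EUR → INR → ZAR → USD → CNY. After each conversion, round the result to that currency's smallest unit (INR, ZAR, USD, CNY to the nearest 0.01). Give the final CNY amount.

CNY 8,375.57

EUR 1,130.00 × 90.170 = INR 101,892.10
INR 101,892.10 ÷ 4.3458 = ZAR 23,446.11
ZAR 23,446.11 ÷ 18.348 = USD 1,277.86
USD 1,277.86 ÷ 0.15257 = CNY 8,375.57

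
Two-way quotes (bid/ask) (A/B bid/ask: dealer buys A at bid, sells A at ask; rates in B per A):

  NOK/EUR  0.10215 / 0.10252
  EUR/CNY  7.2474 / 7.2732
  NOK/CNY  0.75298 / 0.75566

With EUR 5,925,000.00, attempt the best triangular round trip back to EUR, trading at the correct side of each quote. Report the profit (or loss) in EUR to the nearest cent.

Best loop EUR → NOK → CNY → EUR:
EUR 5,925,000.00 ÷ 0.10252 (buy NOK at ask) = NOK 57,793,601.25
NOK 57,793,601.25 × 0.75298 (sell NOK at bid) = CNY 43,517,425.87
CNY 43,517,425.87 ÷ 7.2732 (buy EUR at ask) = EUR 5,983,257.15

Net profit: EUR 58,257.15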